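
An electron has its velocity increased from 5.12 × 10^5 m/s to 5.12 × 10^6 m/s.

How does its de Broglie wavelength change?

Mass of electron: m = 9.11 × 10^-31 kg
The wavelength decreases by a factor of 10.

Using λ = h/(mv):

Initial wavelength: λ₁ = h/(mv₁) = 1.42 × 10^-9 m
Final wavelength: λ₂ = h/(mv₂) = 1.42 × 10^-10 m

Since λ ∝ 1/v, when velocity increases by a factor of 10, the wavelength decreases by a factor of 10.

λ₂/λ₁ = v₁/v₂ = 1/10

The wavelength decreases by a factor of 10.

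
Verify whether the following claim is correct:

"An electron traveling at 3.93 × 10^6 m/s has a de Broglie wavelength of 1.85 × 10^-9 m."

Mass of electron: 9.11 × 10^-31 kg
False

The claim is incorrect.

Using λ = h/(mv):
λ = (6.626 × 10^-34 J·s) / (9.11 × 10^-31 kg × 3.93 × 10^6 m/s)
λ = 1.85 × 10^-10 m

The actual wavelength differs from the claimed 1.85 × 10^-9 m.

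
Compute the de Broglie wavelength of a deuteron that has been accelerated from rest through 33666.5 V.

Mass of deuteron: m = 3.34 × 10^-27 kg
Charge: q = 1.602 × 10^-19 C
1.10 × 10^-13 m

When a particle is accelerated through voltage V, it gains kinetic energy KE = qV.

The de Broglie wavelength is then λ = h/√(2mqV):

λ = h/√(2mqV)
λ = (6.626 × 10^-34 J·s) / √(2 × 3.34 × 10^-27 kg × 1.602 × 10^-19 C × 33666.5 V)
λ = 1.10 × 10^-13 m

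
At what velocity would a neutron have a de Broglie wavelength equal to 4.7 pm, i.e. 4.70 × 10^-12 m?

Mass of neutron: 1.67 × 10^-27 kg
8.44 × 10^4 m/s

From λ = h/(mv), solve for v:

v = h/(mλ)
v = (6.626 × 10^-34 J·s) / (1.67 × 10^-27 kg × 4.70 × 10^-12 m)
v = 8.44 × 10^4 m/s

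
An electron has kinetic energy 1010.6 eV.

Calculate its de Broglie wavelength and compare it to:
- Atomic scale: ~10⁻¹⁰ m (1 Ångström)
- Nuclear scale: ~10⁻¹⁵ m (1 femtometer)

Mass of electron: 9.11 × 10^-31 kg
λ = 3.86 × 10^-11 m, which is between nuclear and atomic scales.

Using λ = h/√(2mKE):

KE = 1010.6 eV = 1.619 × 10^-16 J

λ = h/√(2mKE)
λ = (6.626 × 10^-34 J·s) / √(2 × 9.11 × 10^-31 kg × 1.619 × 10^-16 J)
λ = 3.86 × 10^-11 m

Comparison:
- Atomic scale (10⁻¹⁰ m): λ is 0.39× this size
- Nuclear scale (10⁻¹⁵ m): λ is 3.9e+04× this size

The wavelength is between nuclear and atomic scales.

This wavelength is appropriate for probing atomic structure but too large for nuclear physics experiments.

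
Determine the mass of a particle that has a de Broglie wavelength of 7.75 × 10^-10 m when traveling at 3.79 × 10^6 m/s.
2.26 × 10^-31 kg

From the de Broglie relation λ = h/(mv), we solve for m:

m = h/(λv)
m = (6.626 × 10^-34 J·s) / (7.75 × 10^-10 m × 3.79 × 10^6 m/s)
m = 2.26 × 10^-31 kg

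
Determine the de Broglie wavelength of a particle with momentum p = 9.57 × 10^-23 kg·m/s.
6.92 × 10^-12 m

Using the de Broglie relation λ = h/p:

λ = h/p
λ = (6.626 × 10^-34 J·s) / (9.57 × 10^-23 kg·m/s)
λ = 6.92 × 10^-12 m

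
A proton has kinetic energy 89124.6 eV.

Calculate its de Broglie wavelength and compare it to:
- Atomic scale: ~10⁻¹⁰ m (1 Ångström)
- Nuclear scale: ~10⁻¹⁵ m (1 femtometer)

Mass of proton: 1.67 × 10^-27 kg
λ = 9.59 × 10^-14 m, which is between nuclear and atomic scales.

Using λ = h/√(2mKE):

KE = 89124.6 eV = 1.428 × 10^-14 J

λ = h/√(2mKE)
λ = (6.626 × 10^-34 J·s) / √(2 × 1.67 × 10^-27 kg × 1.428 × 10^-14 J)
λ = 9.59 × 10^-14 m

Comparison:
- Atomic scale (10⁻¹⁰ m): λ is 0.00096× this size
- Nuclear scale (10⁻¹⁵ m): λ is 96× this size

The wavelength is between nuclear and atomic scales.

This wavelength is appropriate for probing atomic structure but too large for nuclear physics experiments.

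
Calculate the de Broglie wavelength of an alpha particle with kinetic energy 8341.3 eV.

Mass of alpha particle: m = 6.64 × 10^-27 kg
1.57 × 10^-13 m

Using λ = h/√(2mKE):

First convert KE to Joules: KE = 8341.3 eV = 1.336 × 10^-15 J

λ = h/√(2mKE)
λ = (6.626 × 10^-34 J·s) / √(2 × 6.64 × 10^-27 kg × 1.336 × 10^-15 J)
λ = 1.57 × 10^-13 m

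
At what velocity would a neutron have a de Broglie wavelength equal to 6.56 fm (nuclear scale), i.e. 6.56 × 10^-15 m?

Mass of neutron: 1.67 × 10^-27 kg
6.05 × 10^7 m/s

From λ = h/(mv), solve for v:

v = h/(mλ)
v = (6.626 × 10^-34 J·s) / (1.67 × 10^-27 kg × 6.56 × 10^-15 m)
v = 6.05 × 10^7 m/s

Note: This velocity is 20.2% of the speed of light, so relativistic corrections would be needed for a more accurate calculation.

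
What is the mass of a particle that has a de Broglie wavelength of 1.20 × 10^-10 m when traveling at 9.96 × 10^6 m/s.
5.54 × 10^-31 kg

From the de Broglie relation λ = h/(mv), we solve for m:

m = h/(λv)
m = (6.626 × 10^-34 J·s) / (1.20 × 10^-10 m × 9.96 × 10^6 m/s)
m = 5.54 × 10^-31 kg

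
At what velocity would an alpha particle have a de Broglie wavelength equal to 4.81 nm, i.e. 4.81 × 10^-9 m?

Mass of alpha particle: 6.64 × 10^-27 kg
2.07 × 10^1 m/s

From λ = h/(mv), solve for v:

v = h/(mλ)
v = (6.626 × 10^-34 J·s) / (6.64 × 10^-27 kg × 4.81 × 10^-9 m)
v = 2.07 × 10^1 m/s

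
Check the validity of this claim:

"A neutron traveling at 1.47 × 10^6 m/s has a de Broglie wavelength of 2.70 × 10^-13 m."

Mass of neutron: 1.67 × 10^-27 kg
True

The claim is correct.

Using λ = h/(mv):
λ = (6.626 × 10^-34 J·s) / (1.67 × 10^-27 kg × 1.47 × 10^6 m/s)
λ = 2.70 × 10^-13 m

This matches the claimed value.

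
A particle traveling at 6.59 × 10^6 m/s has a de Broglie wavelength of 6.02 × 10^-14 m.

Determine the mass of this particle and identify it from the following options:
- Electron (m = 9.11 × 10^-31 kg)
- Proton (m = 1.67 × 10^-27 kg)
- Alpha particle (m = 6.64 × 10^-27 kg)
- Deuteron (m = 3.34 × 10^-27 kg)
The particle is a proton.

From λ = h/(mv), solve for mass:

m = h/(λv)
m = (6.626 × 10^-34 J·s) / (6.02 × 10^-14 m × 6.59 × 10^6 m/s)
m = 1.67 × 10^-27 kg

Comparing with the listed masses, this is closest to a proton.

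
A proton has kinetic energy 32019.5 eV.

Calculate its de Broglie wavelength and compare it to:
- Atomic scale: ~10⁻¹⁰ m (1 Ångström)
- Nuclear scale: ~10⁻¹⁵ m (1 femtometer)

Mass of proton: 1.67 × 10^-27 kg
λ = 1.60 × 10^-13 m, which is between nuclear and atomic scales.

Using λ = h/√(2mKE):

KE = 32019.5 eV = 5.130 × 10^-15 J

λ = h/√(2mKE)
λ = (6.626 × 10^-34 J·s) / √(2 × 1.67 × 10^-27 kg × 5.130 × 10^-15 J)
λ = 1.60 × 10^-13 m

Comparison:
- Atomic scale (10⁻¹⁰ m): λ is 0.0016× this size
- Nuclear scale (10⁻¹⁵ m): λ is 1.6e+02× this size

The wavelength is between nuclear and atomic scales.

This wavelength is appropriate for probing atomic structure but too large for nuclear physics experiments.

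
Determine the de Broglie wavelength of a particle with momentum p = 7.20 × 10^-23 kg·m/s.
9.20 × 10^-12 m

Using the de Broglie relation λ = h/p:

λ = h/p
λ = (6.626 × 10^-34 J·s) / (7.20 × 10^-23 kg·m/s)
λ = 9.20 × 10^-12 m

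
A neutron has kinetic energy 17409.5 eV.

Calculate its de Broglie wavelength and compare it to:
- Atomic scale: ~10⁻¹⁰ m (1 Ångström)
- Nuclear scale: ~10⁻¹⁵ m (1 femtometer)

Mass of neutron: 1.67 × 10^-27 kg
λ = 2.17 × 10^-13 m, which is between nuclear and atomic scales.

Using λ = h/√(2mKE):

KE = 17409.5 eV = 2.789 × 10^-15 J

λ = h/√(2mKE)
λ = (6.626 × 10^-34 J·s) / √(2 × 1.67 × 10^-27 kg × 2.789 × 10^-15 J)
λ = 2.17 × 10^-13 m

Comparison:
- Atomic scale (10⁻¹⁰ m): λ is 0.0022× this size
- Nuclear scale (10⁻¹⁵ m): λ is 2.2e+02× this size

The wavelength is between nuclear and atomic scales.

This wavelength is appropriate for probing atomic structure but too large for nuclear physics experiments.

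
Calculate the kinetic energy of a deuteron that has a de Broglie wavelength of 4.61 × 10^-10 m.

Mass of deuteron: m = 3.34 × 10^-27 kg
3.09 × 10^-22 J (or 1.93 × 10^-3 eV)

From λ = h/√(2mKE), we solve for KE:

λ² = h²/(2mKE)
KE = h²/(2mλ²)
KE = (6.626 × 10^-34 J·s)² / (2 × 3.34 × 10^-27 kg × (4.61 × 10^-10 m)²)
KE = 3.09 × 10^-22 J
KE = 1.93 × 10^-3 eV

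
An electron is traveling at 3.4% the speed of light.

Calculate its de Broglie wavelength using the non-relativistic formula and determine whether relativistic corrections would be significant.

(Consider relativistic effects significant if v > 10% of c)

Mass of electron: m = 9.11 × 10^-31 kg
No, relativistic corrections are not needed.

Using the non-relativistic de Broglie formula λ = h/(mv):

v = 3.4% × c = 1.019 × 10^7 m/s

λ = h/(mv)
λ = (6.626 × 10^-34 J·s) / (9.11 × 10^-31 kg × 1.019 × 10^7 m/s)
λ = 7.14 × 10^-11 m

Since v = 3.4% of c < 10% of c, relativistic corrections are NOT significant and this non-relativistic result is a good approximation.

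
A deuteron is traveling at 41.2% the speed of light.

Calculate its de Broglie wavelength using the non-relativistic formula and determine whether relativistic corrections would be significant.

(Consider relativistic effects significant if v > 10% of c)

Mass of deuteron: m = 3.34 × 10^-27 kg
Yes, relativistic corrections are needed.

Using the non-relativistic de Broglie formula λ = h/(mv):

v = 41.2% × c = 1.235 × 10^8 m/s

λ = h/(mv)
λ = (6.626 × 10^-34 J·s) / (3.34 × 10^-27 kg × 1.235 × 10^8 m/s)
λ = 1.61 × 10^-15 m

Since v = 41.2% of c > 10% of c, relativistic corrections ARE significant and the actual wavelength would differ from this non-relativistic estimate.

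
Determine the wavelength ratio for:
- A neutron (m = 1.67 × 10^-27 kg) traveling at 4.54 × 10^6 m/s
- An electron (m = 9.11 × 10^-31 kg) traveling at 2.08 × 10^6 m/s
λ₁/λ₂ = 2.50 × 10^-4

Using λ = h/(mv):

λ₁ = h/(m₁v₁) = 8.74 × 10^-14 m
λ₂ = h/(m₂v₂) = 3.50 × 10^-10 m

Ratio λ₁/λ₂ = (m₂v₂)/(m₁v₁)
         = (9.11 × 10^-31 kg × 2.08 × 10^6 m/s) / (1.67 × 10^-27 kg × 4.54 × 10^6 m/s)
         = 2.50 × 10^-4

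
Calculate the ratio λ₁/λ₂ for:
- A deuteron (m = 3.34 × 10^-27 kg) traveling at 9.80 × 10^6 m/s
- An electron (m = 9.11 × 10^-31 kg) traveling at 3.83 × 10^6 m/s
λ₁/λ₂ = 1.07 × 10^-4

Using λ = h/(mv):

λ₁ = h/(m₁v₁) = 2.02 × 10^-14 m
λ₂ = h/(m₂v₂) = 1.90 × 10^-10 m

Ratio λ₁/λ₂ = (m₂v₂)/(m₁v₁)
         = (9.11 × 10^-31 kg × 3.83 × 10^6 m/s) / (3.34 × 10^-27 kg × 9.80 × 10^6 m/s)
         = 1.07 × 10^-4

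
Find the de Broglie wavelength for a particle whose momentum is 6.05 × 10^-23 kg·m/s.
1.10 × 10^-11 m

Using the de Broglie relation λ = h/p:

λ = h/p
λ = (6.626 × 10^-34 J·s) / (6.05 × 10^-23 kg·m/s)
λ = 1.10 × 10^-11 m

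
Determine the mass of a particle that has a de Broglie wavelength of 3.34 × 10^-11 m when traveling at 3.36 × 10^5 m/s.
5.90 × 10^-29 kg

From the de Broglie relation λ = h/(mv), we solve for m:

m = h/(λv)
m = (6.626 × 10^-34 J·s) / (3.34 × 10^-11 m × 3.36 × 10^5 m/s)
m = 5.90 × 10^-29 kg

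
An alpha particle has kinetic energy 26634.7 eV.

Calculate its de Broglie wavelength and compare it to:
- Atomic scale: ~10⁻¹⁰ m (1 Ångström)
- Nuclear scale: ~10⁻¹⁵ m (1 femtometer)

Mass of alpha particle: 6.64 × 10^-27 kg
λ = 8.80 × 10^-14 m, which is between nuclear and atomic scales.

Using λ = h/√(2mKE):

KE = 26634.7 eV = 4.267 × 10^-15 J

λ = h/√(2mKE)
λ = (6.626 × 10^-34 J·s) / √(2 × 6.64 × 10^-27 kg × 4.267 × 10^-15 J)
λ = 8.80 × 10^-14 m

Comparison:
- Atomic scale (10⁻¹⁰ m): λ is 0.00088× this size
- Nuclear scale (10⁻¹⁵ m): λ is 88× this size

The wavelength is between nuclear and atomic scales.

This wavelength is appropriate for probing atomic structure but too large for nuclear physics experiments.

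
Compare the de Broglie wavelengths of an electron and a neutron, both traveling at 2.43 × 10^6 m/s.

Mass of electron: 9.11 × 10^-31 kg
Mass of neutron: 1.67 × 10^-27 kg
The electron has the longer wavelength.

Using λ = h/(mv), since both particles have the same velocity, the wavelength depends only on mass.

For electron: λ₁ = h/(m₁v) = 2.99 × 10^-10 m
For neutron: λ₂ = h/(m₂v) = 1.63 × 10^-13 m

Since λ ∝ 1/m at constant velocity, the lighter particle has the longer wavelength.

The electron has the longer de Broglie wavelength.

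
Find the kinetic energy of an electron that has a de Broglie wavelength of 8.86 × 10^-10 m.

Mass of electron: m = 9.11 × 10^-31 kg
3.07 × 10^-19 J (or 1.92 eV)

From λ = h/√(2mKE), we solve for KE:

λ² = h²/(2mKE)
KE = h²/(2mλ²)
KE = (6.626 × 10^-34 J·s)² / (2 × 9.11 × 10^-31 kg × (8.86 × 10^-10 m)²)
KE = 3.07 × 10^-19 J
KE = 1.92 eV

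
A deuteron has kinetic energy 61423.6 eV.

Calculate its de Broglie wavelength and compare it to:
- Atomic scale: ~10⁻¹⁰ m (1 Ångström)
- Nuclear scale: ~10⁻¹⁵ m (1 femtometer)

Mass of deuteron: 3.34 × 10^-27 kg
λ = 8.17 × 10^-14 m, which is between nuclear and atomic scales.

Using λ = h/√(2mKE):

KE = 61423.6 eV = 9.841 × 10^-15 J

λ = h/√(2mKE)
λ = (6.626 × 10^-34 J·s) / √(2 × 3.34 × 10^-27 kg × 9.841 × 10^-15 J)
λ = 8.17 × 10^-14 m

Comparison:
- Atomic scale (10⁻¹⁰ m): λ is 0.00082× this size
- Nuclear scale (10⁻¹⁵ m): λ is 82× this size

The wavelength is between nuclear and atomic scales.

This wavelength is appropriate for probing atomic structure but too large for nuclear physics experiments.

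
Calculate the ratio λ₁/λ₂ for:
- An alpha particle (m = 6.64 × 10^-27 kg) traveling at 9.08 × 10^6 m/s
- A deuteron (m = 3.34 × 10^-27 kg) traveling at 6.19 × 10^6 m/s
λ₁/λ₂ = 0.343

Using λ = h/(mv):

λ₁ = h/(m₁v₁) = 1.10 × 10^-14 m
λ₂ = h/(m₂v₂) = 3.20 × 10^-14 m

Ratio λ₁/λ₂ = (m₂v₂)/(m₁v₁)
         = (3.34 × 10^-27 kg × 6.19 × 10^6 m/s) / (6.64 × 10^-27 kg × 9.08 × 10^6 m/s)
         = 0.343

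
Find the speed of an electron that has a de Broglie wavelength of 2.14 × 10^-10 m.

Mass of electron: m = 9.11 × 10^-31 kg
3.40 × 10^6 m/s

From the de Broglie relation λ = h/(mv), we solve for v:

v = h/(mλ)
v = (6.626 × 10^-34 J·s) / (9.11 × 10^-31 kg × 2.14 × 10^-10 m)
v = 3.40 × 10^6 m/s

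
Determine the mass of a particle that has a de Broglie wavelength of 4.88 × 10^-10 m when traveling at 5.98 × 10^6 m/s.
2.27 × 10^-31 kg

From the de Broglie relation λ = h/(mv), we solve for m:

m = h/(λv)
m = (6.626 × 10^-34 J·s) / (4.88 × 10^-10 m × 5.98 × 10^6 m/s)
m = 2.27 × 10^-31 kg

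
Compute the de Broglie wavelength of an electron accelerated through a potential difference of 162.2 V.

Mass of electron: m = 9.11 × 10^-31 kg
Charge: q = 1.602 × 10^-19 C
9.63 × 10^-11 m

When a particle is accelerated through voltage V, it gains kinetic energy KE = qV.

The de Broglie wavelength is then λ = h/√(2mqV):

λ = h/√(2mqV)
λ = (6.626 × 10^-34 J·s) / √(2 × 9.11 × 10^-31 kg × 1.602 × 10^-19 C × 162.2 V)
λ = 9.63 × 10^-11 m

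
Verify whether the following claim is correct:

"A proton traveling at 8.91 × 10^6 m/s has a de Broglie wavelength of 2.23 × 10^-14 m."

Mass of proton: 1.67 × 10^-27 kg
False

The claim is incorrect.

Using λ = h/(mv):
λ = (6.626 × 10^-34 J·s) / (1.67 × 10^-27 kg × 8.91 × 10^6 m/s)
λ = 4.45 × 10^-14 m

The actual wavelength differs from the claimed 2.23 × 10^-14 m.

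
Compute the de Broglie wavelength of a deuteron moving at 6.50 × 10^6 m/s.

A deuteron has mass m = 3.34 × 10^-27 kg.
3.05 × 10^-14 m

Using the de Broglie relation λ = h/(mv):

λ = h/(mv)
λ = (6.626 × 10^-34 J·s) / (3.34 × 10^-27 kg × 6.50 × 10^6 m/s)
λ = 3.05 × 10^-14 m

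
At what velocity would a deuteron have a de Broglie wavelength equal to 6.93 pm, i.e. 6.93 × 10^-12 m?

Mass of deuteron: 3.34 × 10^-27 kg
2.86 × 10^4 m/s

From λ = h/(mv), solve for v:

v = h/(mλ)
v = (6.626 × 10^-34 J·s) / (3.34 × 10^-27 kg × 6.93 × 10^-12 m)
v = 2.86 × 10^4 m/s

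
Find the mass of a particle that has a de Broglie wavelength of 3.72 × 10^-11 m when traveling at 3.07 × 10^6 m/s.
5.80 × 10^-30 kg

From the de Broglie relation λ = h/(mv), we solve for m:

m = h/(λv)
m = (6.626 × 10^-34 J·s) / (3.72 × 10^-11 m × 3.07 × 10^6 m/s)
m = 5.80 × 10^-30 kg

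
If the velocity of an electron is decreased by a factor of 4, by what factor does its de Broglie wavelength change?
The wavelength increases by a factor of 4.

From λ = h/(mv), the wavelength is inversely proportional to velocity:

λ ∝ 1/v

If v → v/4, then λ → 4λ

When velocity is decreased by a factor of 4, the wavelength increases by a factor of 4.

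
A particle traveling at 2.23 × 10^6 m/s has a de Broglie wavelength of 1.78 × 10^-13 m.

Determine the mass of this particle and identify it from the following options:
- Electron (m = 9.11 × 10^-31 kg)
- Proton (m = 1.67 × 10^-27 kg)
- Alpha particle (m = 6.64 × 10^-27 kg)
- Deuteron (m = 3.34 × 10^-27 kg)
The particle is a proton.

From λ = h/(mv), solve for mass:

m = h/(λv)
m = (6.626 × 10^-34 J·s) / (1.78 × 10^-13 m × 2.23 × 10^6 m/s)
m = 1.67 × 10^-27 kg

Comparing with the listed masses, this is closest to a proton.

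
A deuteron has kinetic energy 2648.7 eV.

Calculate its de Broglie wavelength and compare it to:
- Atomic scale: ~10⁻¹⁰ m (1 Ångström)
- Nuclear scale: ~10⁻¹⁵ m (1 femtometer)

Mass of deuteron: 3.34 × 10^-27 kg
λ = 3.94 × 10^-13 m, which is between nuclear and atomic scales.

Using λ = h/√(2mKE):

KE = 2648.7 eV = 4.244 × 10^-16 J

λ = h/√(2mKE)
λ = (6.626 × 10^-34 J·s) / √(2 × 3.34 × 10^-27 kg × 4.244 × 10^-16 J)
λ = 3.94 × 10^-13 m

Comparison:
- Atomic scale (10⁻¹⁰ m): λ is 0.0039× this size
- Nuclear scale (10⁻¹⁵ m): λ is 3.9e+02× this size

The wavelength is between nuclear and atomic scales.

This wavelength is appropriate for probing atomic structure but too large for nuclear physics experiments.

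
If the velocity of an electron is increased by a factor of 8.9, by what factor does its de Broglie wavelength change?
The wavelength decreases by a factor of 8.9.

From λ = h/(mv), the wavelength is inversely proportional to velocity:

λ ∝ 1/v

If v → 8.9v, then λ → λ/8.9

When velocity is increased by a factor of 8.9, the wavelength decreases by a factor of 8.9.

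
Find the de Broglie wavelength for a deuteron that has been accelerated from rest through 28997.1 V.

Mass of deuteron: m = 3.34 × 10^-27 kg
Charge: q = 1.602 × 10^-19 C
1.19 × 10^-13 m

When a particle is accelerated through voltage V, it gains kinetic energy KE = qV.

The de Broglie wavelength is then λ = h/√(2mqV):

λ = h/√(2mqV)
λ = (6.626 × 10^-34 J·s) / √(2 × 3.34 × 10^-27 kg × 1.602 × 10^-19 C × 28997.1 V)
λ = 1.19 × 10^-13 m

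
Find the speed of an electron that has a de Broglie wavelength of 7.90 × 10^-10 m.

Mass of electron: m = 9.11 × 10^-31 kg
9.21 × 10^5 m/s

From the de Broglie relation λ = h/(mv), we solve for v:

v = h/(mλ)
v = (6.626 × 10^-34 J·s) / (9.11 × 10^-31 kg × 7.90 × 10^-10 m)
v = 9.21 × 10^5 m/s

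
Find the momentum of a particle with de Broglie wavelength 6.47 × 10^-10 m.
1.02 × 10^-24 kg·m/s

From the de Broglie relation λ = h/p, we solve for p:

p = h/λ
p = (6.626 × 10^-34 J·s) / (6.47 × 10^-10 m)
p = 1.02 × 10^-24 kg·m/s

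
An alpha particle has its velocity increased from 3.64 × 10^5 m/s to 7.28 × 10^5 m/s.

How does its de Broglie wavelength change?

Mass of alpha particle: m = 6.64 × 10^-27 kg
The wavelength decreases by a factor of 2.

Using λ = h/(mv):

Initial wavelength: λ₁ = h/(mv₁) = 2.74 × 10^-13 m
Final wavelength: λ₂ = h/(mv₂) = 1.37 × 10^-13 m

Since λ ∝ 1/v, when velocity increases by a factor of 2, the wavelength decreases by a factor of 2.

λ₂/λ₁ = v₁/v₂ = 1/2

The wavelength decreases by a factor of 2.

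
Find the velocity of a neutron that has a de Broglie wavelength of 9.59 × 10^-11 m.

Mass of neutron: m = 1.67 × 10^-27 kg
4.14 × 10^3 m/s

From the de Broglie relation λ = h/(mv), we solve for v:

v = h/(mλ)
v = (6.626 × 10^-34 J·s) / (1.67 × 10^-27 kg × 9.59 × 10^-11 m)
v = 4.14 × 10^3 m/s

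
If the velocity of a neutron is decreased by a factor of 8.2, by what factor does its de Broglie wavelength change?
The wavelength increases by a factor of 8.2.

From λ = h/(mv), the wavelength is inversely proportional to velocity:

λ ∝ 1/v

If v → v/8.2, then λ → 8.2λ

When velocity is decreased by a factor of 8.2, the wavelength increases by a factor of 8.2.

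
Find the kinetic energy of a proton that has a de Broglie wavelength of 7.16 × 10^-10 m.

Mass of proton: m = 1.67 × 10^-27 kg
2.56 × 10^-22 J (or 1.60 × 10^-3 eV)

From λ = h/√(2mKE), we solve for KE:

λ² = h²/(2mKE)
KE = h²/(2mλ²)
KE = (6.626 × 10^-34 J·s)² / (2 × 1.67 × 10^-27 kg × (7.16 × 10^-10 m)²)
KE = 2.56 × 10^-22 J
KE = 1.60 × 10^-3 eV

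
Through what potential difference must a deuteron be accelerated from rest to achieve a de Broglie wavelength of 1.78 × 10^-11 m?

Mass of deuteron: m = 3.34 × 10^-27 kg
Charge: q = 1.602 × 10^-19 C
1.29 V

From λ = h/√(2mqV), we solve for V:

λ² = h²/(2mqV)
V = h²/(2mqλ²)
V = (6.626 × 10^-34 J·s)² / (2 × 3.34 × 10^-27 kg × 1.602 × 10^-19 C × (1.78 × 10^-11 m)²)
V = 1.29 V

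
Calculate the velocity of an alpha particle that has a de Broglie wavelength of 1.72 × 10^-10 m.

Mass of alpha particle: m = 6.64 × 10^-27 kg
5.80 × 10^2 m/s

From the de Broglie relation λ = h/(mv), we solve for v:

v = h/(mλ)
v = (6.626 × 10^-34 J·s) / (6.64 × 10^-27 kg × 1.72 × 10^-10 m)
v = 5.80 × 10^2 m/s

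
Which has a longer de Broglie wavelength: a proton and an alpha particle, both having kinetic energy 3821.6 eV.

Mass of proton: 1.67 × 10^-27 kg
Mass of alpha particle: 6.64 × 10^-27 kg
The proton has the longer wavelength.

Using λ = h/√(2mKE):

For proton: λ₁ = h/√(2m₁KE) = 4.63 × 10^-13 m
For alpha particle: λ₂ = h/√(2m₂KE) = 2.32 × 10^-13 m

Since λ ∝ 1/√m at constant kinetic energy, the lighter particle has the longer wavelength.

The proton has the longer de Broglie wavelength.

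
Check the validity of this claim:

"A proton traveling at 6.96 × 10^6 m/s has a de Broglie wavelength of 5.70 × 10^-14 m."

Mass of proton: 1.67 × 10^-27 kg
True

The claim is correct.

Using λ = h/(mv):
λ = (6.626 × 10^-34 J·s) / (1.67 × 10^-27 kg × 6.96 × 10^6 m/s)
λ = 5.70 × 10^-14 m

This matches the claimed value.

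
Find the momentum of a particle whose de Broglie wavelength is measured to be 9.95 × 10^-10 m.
6.66 × 10^-25 kg·m/s

From the de Broglie relation λ = h/p, we solve for p:

p = h/λ
p = (6.626 × 10^-34 J·s) / (9.95 × 10^-10 m)
p = 6.66 × 10^-25 kg·m/s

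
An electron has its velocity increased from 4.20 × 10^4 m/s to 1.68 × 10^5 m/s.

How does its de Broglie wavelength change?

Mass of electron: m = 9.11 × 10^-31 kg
The wavelength decreases by a factor of 4.

Using λ = h/(mv):

Initial wavelength: λ₁ = h/(mv₁) = 1.73 × 10^-8 m
Final wavelength: λ₂ = h/(mv₂) = 4.33 × 10^-9 m

Since λ ∝ 1/v, when velocity increases by a factor of 4, the wavelength decreases by a factor of 4.

λ₂/λ₁ = v₁/v₂ = 1/4

The wavelength decreases by a factor of 4.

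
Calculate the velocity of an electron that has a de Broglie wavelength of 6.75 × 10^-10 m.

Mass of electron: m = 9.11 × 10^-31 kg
1.08 × 10^6 m/s

From the de Broglie relation λ = h/(mv), we solve for v:

v = h/(mλ)
v = (6.626 × 10^-34 J·s) / (9.11 × 10^-31 kg × 6.75 × 10^-10 m)
v = 1.08 × 10^6 m/s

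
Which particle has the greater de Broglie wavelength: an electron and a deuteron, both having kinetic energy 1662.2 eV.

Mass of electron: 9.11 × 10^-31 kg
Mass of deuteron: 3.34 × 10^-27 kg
The electron has the longer wavelength.

Using λ = h/√(2mKE):

For electron: λ₁ = h/√(2m₁KE) = 3.01 × 10^-11 m
For deuteron: λ₂ = h/√(2m₂KE) = 4.97 × 10^-13 m

Since λ ∝ 1/√m at constant kinetic energy, the lighter particle has the longer wavelength.

The electron has the longer de Broglie wavelength.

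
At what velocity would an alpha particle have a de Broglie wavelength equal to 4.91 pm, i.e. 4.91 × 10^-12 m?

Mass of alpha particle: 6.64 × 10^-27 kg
2.03 × 10^4 m/s

From λ = h/(mv), solve for v:

v = h/(mλ)
v = (6.626 × 10^-34 J·s) / (6.64 × 10^-27 kg × 4.91 × 10^-12 m)
v = 2.03 × 10^4 m/s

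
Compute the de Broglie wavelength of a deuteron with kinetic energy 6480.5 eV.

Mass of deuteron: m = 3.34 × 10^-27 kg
2.52 × 10^-13 m

Using λ = h/√(2mKE):

First convert KE to Joules: KE = 6480.5 eV = 1.038 × 10^-15 J

λ = h/√(2mKE)
λ = (6.626 × 10^-34 J·s) / √(2 × 3.34 × 10^-27 kg × 1.038 × 10^-15 J)
λ = 2.52 × 10^-13 m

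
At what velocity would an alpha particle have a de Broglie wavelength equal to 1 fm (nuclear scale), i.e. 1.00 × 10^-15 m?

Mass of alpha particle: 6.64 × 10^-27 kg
9.98 × 10^7 m/s

From λ = h/(mv), solve for v:

v = h/(mλ)
v = (6.626 × 10^-34 J·s) / (6.64 × 10^-27 kg × 1.00 × 10^-15 m)
v = 9.98 × 10^7 m/s

Note: This velocity is 33.3% of the speed of light, so relativistic corrections would be needed for a more accurate calculation.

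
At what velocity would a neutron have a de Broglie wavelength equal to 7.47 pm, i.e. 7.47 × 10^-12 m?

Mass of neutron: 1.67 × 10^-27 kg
5.31 × 10^4 m/s

From λ = h/(mv), solve for v:

v = h/(mλ)
v = (6.626 × 10^-34 J·s) / (1.67 × 10^-27 kg × 7.47 × 10^-12 m)
v = 5.31 × 10^4 m/s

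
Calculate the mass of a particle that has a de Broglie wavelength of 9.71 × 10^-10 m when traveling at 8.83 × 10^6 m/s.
7.73 × 10^-32 kg

From the de Broglie relation λ = h/(mv), we solve for m:

m = h/(λv)
m = (6.626 × 10^-34 J·s) / (9.71 × 10^-10 m × 8.83 × 10^6 m/s)
m = 7.73 × 10^-32 kg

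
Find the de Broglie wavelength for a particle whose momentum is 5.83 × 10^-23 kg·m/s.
1.14 × 10^-11 m

Using the de Broglie relation λ = h/p:

λ = h/p
λ = (6.626 × 10^-34 J·s) / (5.83 × 10^-23 kg·m/s)
λ = 1.14 × 10^-11 m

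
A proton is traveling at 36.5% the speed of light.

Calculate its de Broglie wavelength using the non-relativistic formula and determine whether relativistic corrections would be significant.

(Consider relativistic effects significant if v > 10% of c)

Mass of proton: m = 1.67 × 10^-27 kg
Yes, relativistic corrections are needed.

Using the non-relativistic de Broglie formula λ = h/(mv):

v = 36.5% × c = 1.094 × 10^8 m/s

λ = h/(mv)
λ = (6.626 × 10^-34 J·s) / (1.67 × 10^-27 kg × 1.094 × 10^8 m/s)
λ = 3.63 × 10^-15 m

Since v = 36.5% of c > 10% of c, relativistic corrections ARE significant and the actual wavelength would differ from this non-relativistic estimate.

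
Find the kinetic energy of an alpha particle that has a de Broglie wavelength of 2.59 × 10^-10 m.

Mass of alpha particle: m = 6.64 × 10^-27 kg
4.93 × 10^-22 J (or 3.08 × 10^-3 eV)

From λ = h/√(2mKE), we solve for KE:

λ² = h²/(2mKE)
KE = h²/(2mλ²)
KE = (6.626 × 10^-34 J·s)² / (2 × 6.64 × 10^-27 kg × (2.59 × 10^-10 m)²)
KE = 4.93 × 10^-22 J
KE = 3.08 × 10^-3 eV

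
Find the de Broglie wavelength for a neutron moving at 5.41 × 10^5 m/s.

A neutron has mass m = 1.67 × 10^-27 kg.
7.33 × 10^-13 m

Using the de Broglie relation λ = h/(mv):

λ = h/(mv)
λ = (6.626 × 10^-34 J·s) / (1.67 × 10^-27 kg × 5.41 × 10^5 m/s)
λ = 7.33 × 10^-13 m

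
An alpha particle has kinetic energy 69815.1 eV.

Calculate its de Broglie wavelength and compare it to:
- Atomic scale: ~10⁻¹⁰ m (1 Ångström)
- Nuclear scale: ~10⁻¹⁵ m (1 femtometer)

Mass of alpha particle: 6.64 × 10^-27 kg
λ = 5.44 × 10^-14 m, which is between nuclear and atomic scales.

Using λ = h/√(2mKE):

KE = 69815.1 eV = 1.119 × 10^-14 J

λ = h/√(2mKE)
λ = (6.626 × 10^-34 J·s) / √(2 × 6.64 × 10^-27 kg × 1.119 × 10^-14 J)
λ = 5.44 × 10^-14 m

Comparison:
- Atomic scale (10⁻¹⁰ m): λ is 0.00054× this size
- Nuclear scale (10⁻¹⁵ m): λ is 54× this size

The wavelength is between nuclear and atomic scales.

This wavelength is appropriate for probing atomic structure but too large for nuclear physics experiments.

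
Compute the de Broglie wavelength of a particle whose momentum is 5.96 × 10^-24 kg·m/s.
1.11 × 10^-10 m

Using the de Broglie relation λ = h/p:

λ = h/p
λ = (6.626 × 10^-34 J·s) / (5.96 × 10^-24 kg·m/s)
λ = 1.11 × 10^-10 m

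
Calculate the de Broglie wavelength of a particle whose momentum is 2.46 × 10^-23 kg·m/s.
2.69 × 10^-11 m

Using the de Broglie relation λ = h/p:

λ = h/p
λ = (6.626 × 10^-34 J·s) / (2.46 × 10^-23 kg·m/s)
λ = 2.69 × 10^-11 m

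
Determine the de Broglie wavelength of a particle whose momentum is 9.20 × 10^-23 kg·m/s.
7.20 × 10^-12 m

Using the de Broglie relation λ = h/p:

λ = h/p
λ = (6.626 × 10^-34 J·s) / (9.20 × 10^-23 kg·m/s)
λ = 7.20 × 10^-12 m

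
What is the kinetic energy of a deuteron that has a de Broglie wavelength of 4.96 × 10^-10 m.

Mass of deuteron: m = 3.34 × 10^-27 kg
2.67 × 10^-22 J (or 1.67 × 10^-3 eV)

From λ = h/√(2mKE), we solve for KE:

λ² = h²/(2mKE)
KE = h²/(2mλ²)
KE = (6.626 × 10^-34 J·s)² / (2 × 3.34 × 10^-27 kg × (4.96 × 10^-10 m)²)
KE = 2.67 × 10^-22 J
KE = 1.67 × 10^-3 eV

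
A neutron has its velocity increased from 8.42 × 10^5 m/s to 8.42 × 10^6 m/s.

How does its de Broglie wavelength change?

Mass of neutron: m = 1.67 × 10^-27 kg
The wavelength decreases by a factor of 10.

Using λ = h/(mv):

Initial wavelength: λ₁ = h/(mv₁) = 4.71 × 10^-13 m
Final wavelength: λ₂ = h/(mv₂) = 4.71 × 10^-14 m

Since λ ∝ 1/v, when velocity increases by a factor of 10, the wavelength decreases by a factor of 10.

λ₂/λ₁ = v₁/v₂ = 1/10

The wavelength decreases by a factor of 10.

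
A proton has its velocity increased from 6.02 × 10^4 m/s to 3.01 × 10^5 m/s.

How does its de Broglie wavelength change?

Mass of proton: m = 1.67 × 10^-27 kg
The wavelength decreases by a factor of 5.

Using λ = h/(mv):

Initial wavelength: λ₁ = h/(mv₁) = 6.59 × 10^-12 m
Final wavelength: λ₂ = h/(mv₂) = 1.32 × 10^-12 m

Since λ ∝ 1/v, when velocity increases by a factor of 5, the wavelength decreases by a factor of 5.

λ₂/λ₁ = v₁/v₂ = 1/5

The wavelength decreases by a factor of 5.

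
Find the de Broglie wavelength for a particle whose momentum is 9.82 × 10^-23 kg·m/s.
6.75 × 10^-12 m

Using the de Broglie relation λ = h/p:

λ = h/p
λ = (6.626 × 10^-34 J·s) / (9.82 × 10^-23 kg·m/s)
λ = 6.75 × 10^-12 m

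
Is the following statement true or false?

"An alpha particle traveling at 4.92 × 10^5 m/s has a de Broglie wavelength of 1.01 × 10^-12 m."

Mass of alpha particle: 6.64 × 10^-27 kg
False

The claim is incorrect.

Using λ = h/(mv):
λ = (6.626 × 10^-34 J·s) / (6.64 × 10^-27 kg × 4.92 × 10^5 m/s)
λ = 2.03 × 10^-13 m

The actual wavelength differs from the claimed 1.01 × 10^-12 m.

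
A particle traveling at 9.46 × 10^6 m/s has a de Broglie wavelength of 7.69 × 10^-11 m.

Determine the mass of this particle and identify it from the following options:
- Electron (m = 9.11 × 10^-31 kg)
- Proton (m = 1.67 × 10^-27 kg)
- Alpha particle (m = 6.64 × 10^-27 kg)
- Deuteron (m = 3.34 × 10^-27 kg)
The particle is an electron.

From λ = h/(mv), solve for mass:

m = h/(λv)
m = (6.626 × 10^-34 J·s) / (7.69 × 10^-11 m × 9.46 × 10^6 m/s)
m = 9.11 × 10^-31 kg

Comparing with the listed masses, this is closest to an electron.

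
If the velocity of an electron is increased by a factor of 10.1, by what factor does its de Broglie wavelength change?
The wavelength decreases by a factor of 10.1.

From λ = h/(mv), the wavelength is inversely proportional to velocity:

λ ∝ 1/v

If v → 10.1v, then λ → λ/10.1

When velocity is increased by a factor of 10.1, the wavelength decreases by a factor of 10.1.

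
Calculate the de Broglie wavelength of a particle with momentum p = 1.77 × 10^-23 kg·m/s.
3.74 × 10^-11 m

Using the de Broglie relation λ = h/p:

λ = h/p
λ = (6.626 × 10^-34 J·s) / (1.77 × 10^-23 kg·m/s)
λ = 3.74 × 10^-11 m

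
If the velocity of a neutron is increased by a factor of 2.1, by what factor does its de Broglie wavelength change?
The wavelength decreases by a factor of 2.1.

From λ = h/(mv), the wavelength is inversely proportional to velocity:

λ ∝ 1/v

If v → 2.1v, then λ → λ/2.1

When velocity is increased by a factor of 2.1, the wavelength decreases by a factor of 2.1.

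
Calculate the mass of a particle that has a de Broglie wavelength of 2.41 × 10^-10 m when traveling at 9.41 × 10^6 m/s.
2.92 × 10^-31 kg

From the de Broglie relation λ = h/(mv), we solve for m:

m = h/(λv)
m = (6.626 × 10^-34 J·s) / (2.41 × 10^-10 m × 9.41 × 10^6 m/s)
m = 2.92 × 10^-31 kg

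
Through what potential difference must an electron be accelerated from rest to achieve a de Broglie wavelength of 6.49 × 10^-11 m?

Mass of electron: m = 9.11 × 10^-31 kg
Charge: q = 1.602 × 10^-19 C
357 V

From λ = h/√(2mqV), we solve for V:

λ² = h²/(2mqV)
V = h²/(2mqλ²)
V = (6.626 × 10^-34 J·s)² / (2 × 9.11 × 10^-31 kg × 1.602 × 10^-19 C × (6.49 × 10^-11 m)²)
V = 357 V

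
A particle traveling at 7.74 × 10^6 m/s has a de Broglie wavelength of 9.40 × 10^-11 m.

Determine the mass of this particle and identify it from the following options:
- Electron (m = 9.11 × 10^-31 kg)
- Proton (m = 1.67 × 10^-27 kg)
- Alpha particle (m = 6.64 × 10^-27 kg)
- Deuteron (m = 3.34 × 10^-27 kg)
The particle is an electron.

From λ = h/(mv), solve for mass:

m = h/(λv)
m = (6.626 × 10^-34 J·s) / (9.40 × 10^-11 m × 7.74 × 10^6 m/s)
m = 9.11 × 10^-31 kg

Comparing with the listed masses, this is closest to an electron.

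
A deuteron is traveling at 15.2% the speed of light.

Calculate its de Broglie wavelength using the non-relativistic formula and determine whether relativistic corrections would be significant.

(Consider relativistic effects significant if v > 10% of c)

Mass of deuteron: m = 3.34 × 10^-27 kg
Yes, relativistic corrections are needed.

Using the non-relativistic de Broglie formula λ = h/(mv):

v = 15.2% × c = 4.557 × 10^7 m/s

λ = h/(mv)
λ = (6.626 × 10^-34 J·s) / (3.34 × 10^-27 kg × 4.557 × 10^7 m/s)
λ = 4.35 × 10^-15 m

Since v = 15.2% of c > 10% of c, relativistic corrections ARE significant and the actual wavelength would differ from this non-relativistic estimate.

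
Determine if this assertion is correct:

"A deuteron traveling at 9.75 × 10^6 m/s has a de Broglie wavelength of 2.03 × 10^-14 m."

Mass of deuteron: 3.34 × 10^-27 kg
True

The claim is correct.

Using λ = h/(mv):
λ = (6.626 × 10^-34 J·s) / (3.34 × 10^-27 kg × 9.75 × 10^6 m/s)
λ = 2.03 × 10^-14 m

This matches the claimed value.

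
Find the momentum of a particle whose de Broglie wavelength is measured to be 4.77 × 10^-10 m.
1.39 × 10^-24 kg·m/s

From the de Broglie relation λ = h/p, we solve for p:

p = h/λ
p = (6.626 × 10^-34 J·s) / (4.77 × 10^-10 m)
p = 1.39 × 10^-24 kg·m/s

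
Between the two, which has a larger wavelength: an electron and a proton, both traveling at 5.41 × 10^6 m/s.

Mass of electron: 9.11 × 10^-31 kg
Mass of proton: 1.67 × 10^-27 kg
The electron has the longer wavelength.

Using λ = h/(mv), since both particles have the same velocity, the wavelength depends only on mass.

For electron: λ₁ = h/(m₁v) = 1.34 × 10^-10 m
For proton: λ₂ = h/(m₂v) = 7.33 × 10^-14 m

Since λ ∝ 1/m at constant velocity, the lighter particle has the longer wavelength.

The electron has the longer de Broglie wavelength.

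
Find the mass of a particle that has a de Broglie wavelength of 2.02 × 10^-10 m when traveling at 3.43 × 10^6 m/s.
9.56 × 10^-31 kg

From the de Broglie relation λ = h/(mv), we solve for m:

m = h/(λv)
m = (6.626 × 10^-34 J·s) / (2.02 × 10^-10 m × 3.43 × 10^6 m/s)
m = 9.56 × 10^-31 kg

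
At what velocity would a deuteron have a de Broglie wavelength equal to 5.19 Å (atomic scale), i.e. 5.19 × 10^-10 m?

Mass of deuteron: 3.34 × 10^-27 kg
3.82 × 10^2 m/s

From λ = h/(mv), solve for v:

v = h/(mλ)
v = (6.626 × 10^-34 J·s) / (3.34 × 10^-27 kg × 5.19 × 10^-10 m)
v = 3.82 × 10^2 m/s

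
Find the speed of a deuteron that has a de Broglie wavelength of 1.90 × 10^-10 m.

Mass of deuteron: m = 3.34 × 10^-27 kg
1.04 × 10^3 m/s

From the de Broglie relation λ = h/(mv), we solve for v:

v = h/(mλ)
v = (6.626 × 10^-34 J·s) / (3.34 × 10^-27 kg × 1.90 × 10^-10 m)
v = 1.04 × 10^3 m/s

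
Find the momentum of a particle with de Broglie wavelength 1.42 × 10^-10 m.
4.67 × 10^-24 kg·m/s

From the de Broglie relation λ = h/p, we solve for p:

p = h/λ
p = (6.626 × 10^-34 J·s) / (1.42 × 10^-10 m)
p = 4.67 × 10^-24 kg·m/s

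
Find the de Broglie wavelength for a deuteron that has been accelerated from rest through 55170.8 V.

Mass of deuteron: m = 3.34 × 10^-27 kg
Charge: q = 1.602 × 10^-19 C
8.62 × 10^-14 m

When a particle is accelerated through voltage V, it gains kinetic energy KE = qV.

The de Broglie wavelength is then λ = h/√(2mqV):

λ = h/√(2mqV)
λ = (6.626 × 10^-34 J·s) / √(2 × 3.34 × 10^-27 kg × 1.602 × 10^-19 C × 55170.8 V)
λ = 8.62 × 10^-14 m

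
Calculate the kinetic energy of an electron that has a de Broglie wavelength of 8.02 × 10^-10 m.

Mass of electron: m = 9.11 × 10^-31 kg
3.75 × 10^-19 J (or 2.34 eV)

From λ = h/√(2mKE), we solve for KE:

λ² = h²/(2mKE)
KE = h²/(2mλ²)
KE = (6.626 × 10^-34 J·s)² / (2 × 9.11 × 10^-31 kg × (8.02 × 10^-10 m)²)
KE = 3.75 × 10^-19 J
KE = 2.34 eV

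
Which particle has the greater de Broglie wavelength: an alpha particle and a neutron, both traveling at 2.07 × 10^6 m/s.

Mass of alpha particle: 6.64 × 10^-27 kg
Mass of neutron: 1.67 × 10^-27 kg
The neutron has the longer wavelength.

Using λ = h/(mv), since both particles have the same velocity, the wavelength depends only on mass.

For alpha particle: λ₁ = h/(m₁v) = 4.82 × 10^-14 m
For neutron: λ₂ = h/(m₂v) = 1.92 × 10^-13 m

Since λ ∝ 1/m at constant velocity, the lighter particle has the longer wavelength.

The neutron has the longer de Broglie wavelength.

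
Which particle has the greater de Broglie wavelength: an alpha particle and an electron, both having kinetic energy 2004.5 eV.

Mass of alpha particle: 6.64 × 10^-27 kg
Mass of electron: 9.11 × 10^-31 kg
The electron has the longer wavelength.

Using λ = h/√(2mKE):

For alpha particle: λ₁ = h/√(2m₁KE) = 3.21 × 10^-13 m
For electron: λ₂ = h/√(2m₂KE) = 2.74 × 10^-11 m

Since λ ∝ 1/√m at constant kinetic energy, the lighter particle has the longer wavelength.

The electron has the longer de Broglie wavelength.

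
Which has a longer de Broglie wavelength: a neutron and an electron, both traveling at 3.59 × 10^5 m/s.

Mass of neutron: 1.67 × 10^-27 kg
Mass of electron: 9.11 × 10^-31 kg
The electron has the longer wavelength.

Using λ = h/(mv), since both particles have the same velocity, the wavelength depends only on mass.

For neutron: λ₁ = h/(m₁v) = 1.11 × 10^-12 m
For electron: λ₂ = h/(m₂v) = 2.03 × 10^-9 m

Since λ ∝ 1/m at constant velocity, the lighter particle has the longer wavelength.

The electron has the longer de Broglie wavelength.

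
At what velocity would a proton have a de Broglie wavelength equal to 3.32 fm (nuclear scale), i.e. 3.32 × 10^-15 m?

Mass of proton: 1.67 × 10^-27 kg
1.20 × 10^8 m/s

From λ = h/(mv), solve for v:

v = h/(mλ)
v = (6.626 × 10^-34 J·s) / (1.67 × 10^-27 kg × 3.32 × 10^-15 m)
v = 1.20 × 10^8 m/s

Note: This velocity is 39.9% of the speed of light, so relativistic corrections would be needed for a more accurate calculation.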